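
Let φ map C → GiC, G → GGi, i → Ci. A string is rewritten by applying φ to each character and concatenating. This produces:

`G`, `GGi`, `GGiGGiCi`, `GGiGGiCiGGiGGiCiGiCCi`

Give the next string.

GGiGGiCiGGiGGiCiGiCCiGGiGGiCiGGiGGiCiGiCCiGGiCiGiCGiCCi

Replace each of the 21 characters of GGiGGiCiGGiGGiCiGiCCi in place — GGi GGi Ci GGi GGi Ci GiC Ci GGi GGi Ci GGi GGi Ci GiC Ci GGi Ci GiC GiC Ci — and concatenate.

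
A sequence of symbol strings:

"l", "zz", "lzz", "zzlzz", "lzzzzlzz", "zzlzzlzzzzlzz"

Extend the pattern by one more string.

Each term (from the third on) is the two preceding terms concatenated in order: term 3 = l·zz = lzz.
Continuing: lzzzzlzz · zzlzzlzzzzlzz gives term 7.

lzzzzlzzzzlzzlzzzzlzz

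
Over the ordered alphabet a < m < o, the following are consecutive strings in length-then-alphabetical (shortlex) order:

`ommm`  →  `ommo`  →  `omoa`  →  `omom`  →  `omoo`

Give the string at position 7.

ooam

Advancing 2 positions from omoo through omoo → ooaa reaches term 7.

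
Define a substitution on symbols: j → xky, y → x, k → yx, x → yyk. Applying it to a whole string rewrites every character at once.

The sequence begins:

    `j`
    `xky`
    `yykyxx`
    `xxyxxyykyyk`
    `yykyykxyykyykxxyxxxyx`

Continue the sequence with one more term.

xxyxxxyxyykxxyxxxyxyykyykxyykyykyykxyyk

Applying the rule to each of the 21 symbols of yykyykxyykyykxxyxxxyx gives the pieces x x yx x x yx yyk x x yx x x yx yyk yyk x yyk yyk yyk x yyk, which concatenate to the answer.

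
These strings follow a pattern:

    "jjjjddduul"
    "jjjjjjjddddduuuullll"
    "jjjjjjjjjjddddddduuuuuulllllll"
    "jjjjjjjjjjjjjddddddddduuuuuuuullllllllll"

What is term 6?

jjjjjjjjjjjjjjjjjjjddddddddddddduuuuuuuuuuuullllllllllllllll

Each string has the form j^{3n+1} d^{2n+1} u^{2n} l^{3n-2} (n = 1, 2, …).
For term 6, n = 6, so the run lengths are 19, 13, 12, 16.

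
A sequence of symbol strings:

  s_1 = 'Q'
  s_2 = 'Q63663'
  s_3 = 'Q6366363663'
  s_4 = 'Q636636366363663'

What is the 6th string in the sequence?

Q6366363663636636366363663

Every step adds 63663 to the end: s(k+1) = s(k)·63663.
From Q636636366363663, 2 further steps: Q636636366363663 → Q63663636636366363663 → (answer).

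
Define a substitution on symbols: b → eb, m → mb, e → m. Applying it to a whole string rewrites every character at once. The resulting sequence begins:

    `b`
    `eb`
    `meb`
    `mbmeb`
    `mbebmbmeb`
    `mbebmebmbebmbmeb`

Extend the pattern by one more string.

φ(mbebmebmbebmbmeb) expands symbol-by-symbol to mb eb m eb mb m eb mb eb m eb mb eb mb m eb; joining the 16 pieces gives the next term.

mbebmebmbmebmbebmebmbebmbmeb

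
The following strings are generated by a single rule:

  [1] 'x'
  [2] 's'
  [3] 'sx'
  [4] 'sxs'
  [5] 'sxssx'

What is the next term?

From term 3 onward, concatenate the last term with the second-to-last: s·x = sx, sx·s = sxs, …
So term 6 is sxssx·sxs.

sxssxsxs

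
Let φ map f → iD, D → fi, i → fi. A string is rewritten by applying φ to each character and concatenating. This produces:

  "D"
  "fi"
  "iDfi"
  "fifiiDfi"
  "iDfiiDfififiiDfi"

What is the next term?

fifiiDfififiiDfiiDfiiDfififiiDfi

Replace each of the 16 characters of iDfiiDfififiiDfi in place — fi fi iD fi fi fi iD fi iD fi iD fi fi fi iD fi — and concatenate.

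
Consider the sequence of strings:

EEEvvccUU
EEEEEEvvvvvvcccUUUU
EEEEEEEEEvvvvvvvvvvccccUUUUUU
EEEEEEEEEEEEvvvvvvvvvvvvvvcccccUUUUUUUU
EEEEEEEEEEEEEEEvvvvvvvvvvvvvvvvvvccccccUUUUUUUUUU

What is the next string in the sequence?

Reading off run lengths: E runs 3, 6, 9, 12, 15; v runs 2, 6, 10, 14, 18; c runs 2, 3, 4, 5, 6; U runs 2, 4, 6, 8, 10 — each is linear in n (n = 1, 2, …).
At n = 6 the blocks have lengths 18, 22, 7, 12.

EEEEEEEEEEEEEEEEEEvvvvvvvvvvvvvvvvvvvvvvcccccccUUUUUUUUUUUU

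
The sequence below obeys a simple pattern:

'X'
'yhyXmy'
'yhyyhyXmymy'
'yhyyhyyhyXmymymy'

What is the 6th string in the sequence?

Each term wraps the previous one in yhy on the left and my on the right.
From yhyyhyyhyXmymymy, 2 further steps: yhyyhyyhyXmymymy → yhyyhyyhyyhyXmymymymy → (answer).

yhyyhyyhyyhyyhyXmymymymymy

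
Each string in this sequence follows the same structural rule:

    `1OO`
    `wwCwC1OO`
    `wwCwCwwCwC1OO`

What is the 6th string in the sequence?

The strings grow by a fixed prefix wwCwC each time.
From wwCwCwwCwC1OO, 3 further steps: wwCwCwwCwC1OO → wwCwCwwCwCwwCwC1OO → wwCwCwwCwCwwCwCwwCwC1OO → (answer).

wwCwCwwCwCwwCwCwwCwCwwCwC1OO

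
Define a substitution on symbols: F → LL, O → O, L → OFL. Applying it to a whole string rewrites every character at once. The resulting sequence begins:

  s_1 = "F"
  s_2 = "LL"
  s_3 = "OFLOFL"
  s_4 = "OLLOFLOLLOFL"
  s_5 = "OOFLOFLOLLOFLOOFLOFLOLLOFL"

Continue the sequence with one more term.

OOLLOFLOLLOFLOOFLOFLOLLOFLOOLLOFLOLLOFLOOFLOFLOLLOFL

φ(OOFLOFLOLLOFLOOFLOFLOLLOFL) expands symbol-by-symbol to O O LL OFL O LL OFL O OFL OFL O LL OFL O O LL OFL O LL OFL O OFL OFL O LL OFL; joining the 26 pieces gives the next term.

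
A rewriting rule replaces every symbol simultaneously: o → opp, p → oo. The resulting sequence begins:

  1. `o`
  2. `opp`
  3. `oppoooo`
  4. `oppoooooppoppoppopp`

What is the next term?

Rewriting the 19 symbols of oppoooooppoppoppopp one by one yields opp oo oo opp opp opp opp opp oo oo opp oo oo opp oo oo opp oo oo; concatenated:

oppoooooppoppoppoppoppoooooppoooooppoooooppoooo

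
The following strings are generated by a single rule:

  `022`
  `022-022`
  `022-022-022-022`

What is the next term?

022-022-022-022-022-022-022-022

Every step duplicates the string with '-' between the halves.
So the next term is two copies of 022-022-022-022 with '-' between the halves.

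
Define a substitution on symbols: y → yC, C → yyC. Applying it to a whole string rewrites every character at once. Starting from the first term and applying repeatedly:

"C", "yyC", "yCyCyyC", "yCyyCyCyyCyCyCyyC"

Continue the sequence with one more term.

Applying the rule to each of the 17 symbols of yCyyCyCyyCyCyCyyC gives the pieces yC yyC yC yC yyC yC yyC yC yC yyC yC yyC yC yyC yC yC yyC, which concatenate to the answer.

yCyyCyCyCyyCyCyyCyCyCyyCyCyyCyCyyCyCyCyyC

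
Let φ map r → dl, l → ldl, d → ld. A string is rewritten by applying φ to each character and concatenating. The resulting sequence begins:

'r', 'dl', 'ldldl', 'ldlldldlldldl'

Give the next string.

φ(ldlldldlldldl) expands symbol-by-symbol to ldl ld ldl ldl ld ldl ld ldl ldl ld ldl ld ldl; joining the 13 pieces gives the next term.

ldlldldlldlldldlldldlldlldldlldldl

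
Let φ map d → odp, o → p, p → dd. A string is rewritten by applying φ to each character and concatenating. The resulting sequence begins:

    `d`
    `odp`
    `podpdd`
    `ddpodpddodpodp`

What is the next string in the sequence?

odpodpddpodpddodpodppodpddpodpdd

Replace each of the 14 characters of ddpodpddodpodp in place — odp odp dd p odp dd odp odp p odp dd p odp dd — and concatenate.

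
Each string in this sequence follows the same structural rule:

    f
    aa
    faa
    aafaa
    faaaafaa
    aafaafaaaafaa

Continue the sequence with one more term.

This is a Fibonacci-style word recurrence s(k) = s(k−2)·s(k−1): e.g. f·aa = faa.
So term 7 is faaaafaa·aafaafaaaafaa.

faaaafaaaafaafaaaafaa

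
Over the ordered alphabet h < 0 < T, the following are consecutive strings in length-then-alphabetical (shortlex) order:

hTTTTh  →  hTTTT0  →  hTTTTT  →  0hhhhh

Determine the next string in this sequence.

0hhhh0

The successor of 0hhhhh increments the rightmost position that isn't already T and resets every position after it to h.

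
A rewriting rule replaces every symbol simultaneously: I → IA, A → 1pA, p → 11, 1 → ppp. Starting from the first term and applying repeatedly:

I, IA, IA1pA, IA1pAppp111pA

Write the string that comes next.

IA1pAppp111pA111111ppppppppp111pA

φ(IA1pAppp111pA) expands symbol-by-symbol to IA 1pA ppp 11 1pA 11 11 11 ppp ppp ppp 11 1pA; joining the 13 pieces gives the next term.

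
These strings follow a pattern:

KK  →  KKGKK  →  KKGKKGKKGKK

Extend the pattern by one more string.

Every step duplicates the string with 'G' between the halves.
Doubling KKGKKGKKGKK with 'G' between the halves:

KKGKKGKKGKKGKKGKKGKKGKK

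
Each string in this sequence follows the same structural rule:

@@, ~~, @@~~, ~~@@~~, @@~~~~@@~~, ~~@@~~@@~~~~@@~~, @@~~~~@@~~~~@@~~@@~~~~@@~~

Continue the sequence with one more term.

This is a Fibonacci-style word recurrence s(k) = s(k−2)·s(k−1): e.g. @@·~~ = @@~~.
So term 8 is ~~@@~~@@~~~~@@~~·@@~~~~@@~~~~@@~~@@~~~~@@~~.

~~@@~~@@~~~~@@~~@@~~~~@@~~~~@@~~@@~~~~@@~~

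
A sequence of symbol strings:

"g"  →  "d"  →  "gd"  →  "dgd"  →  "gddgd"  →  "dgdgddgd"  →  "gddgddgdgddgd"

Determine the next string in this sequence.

From term 3 onward, concatenate the second-to-last term with the last: g·d = gd, d·gd = dgd, …
The next term joins dgdgddgd and gddgddgdgddgd.

dgdgddgdgddgddgdgddgd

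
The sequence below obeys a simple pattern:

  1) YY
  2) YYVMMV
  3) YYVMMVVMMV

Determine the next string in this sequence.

The strings grow by a fixed suffix VMMV each time.
So the next term is YYVMMVVMMV·VMMV.

YYVMMVVMMVVMMV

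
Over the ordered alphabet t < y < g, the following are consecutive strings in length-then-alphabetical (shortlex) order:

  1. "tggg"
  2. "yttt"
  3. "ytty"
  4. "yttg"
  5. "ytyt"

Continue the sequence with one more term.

ytyy

Treat ytyt as a base-3 numeral over the given alphabet and add one, carrying through any trailing g's.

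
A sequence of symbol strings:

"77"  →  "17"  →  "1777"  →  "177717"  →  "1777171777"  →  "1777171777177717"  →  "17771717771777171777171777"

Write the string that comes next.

Each term (from the third on) is the previous term followed by the one before it: term 3 = 17·77 = 1777.
So term 8 is 17771717771777171777171777·1777171777177717.

177717177717771717771717771777171777177717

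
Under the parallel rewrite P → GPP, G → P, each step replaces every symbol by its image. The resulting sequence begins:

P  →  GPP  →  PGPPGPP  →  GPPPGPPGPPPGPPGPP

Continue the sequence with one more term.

Rewriting the 17 symbols of GPPPGPPGPPPGPPGPP one by one yields P GPP GPP GPP P GPP GPP P GPP GPP GPP P GPP GPP P GPP GPP; concatenated:

PGPPGPPGPPPGPPGPPPGPPGPPGPPPGPPGPPPGPPGPP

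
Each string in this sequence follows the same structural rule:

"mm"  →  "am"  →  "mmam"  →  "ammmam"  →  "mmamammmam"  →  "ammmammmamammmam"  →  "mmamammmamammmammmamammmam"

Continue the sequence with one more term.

From term 3 onward, concatenate the second-to-last term with the last: mm·am = mmam, am·mmam = ammmam, …
So term 8 is ammmammmamammmam·mmamammmamammmammmamammmam.

ammmammmamammmammmamammmamammmammmamammmam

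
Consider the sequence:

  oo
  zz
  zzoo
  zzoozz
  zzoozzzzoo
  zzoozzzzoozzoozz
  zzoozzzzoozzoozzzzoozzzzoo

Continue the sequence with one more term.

Each term (from the third on) is the previous term followed by the one before it: term 3 = zz·oo = zzoo.
The next term joins zzoozzzzoozzoozzzzoozzzzoo and zzoozzzzoozzoozz.

zzoozzzzoozzoozzzzoozzzzoozzoozzzzoozzoozz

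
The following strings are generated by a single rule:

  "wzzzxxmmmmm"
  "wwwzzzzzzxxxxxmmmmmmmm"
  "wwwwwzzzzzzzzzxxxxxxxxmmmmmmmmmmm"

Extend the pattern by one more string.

wwwwwwwzzzzzzzzzzzzxxxxxxxxxxxmmmmmmmmmmmmmm

Each string has the form w^{2n-1} z^{3n} x^{3n-1} m^{3n+2} (n = 1, 2, …).
At n = 4 the blocks have lengths 7, 12, 11, 14.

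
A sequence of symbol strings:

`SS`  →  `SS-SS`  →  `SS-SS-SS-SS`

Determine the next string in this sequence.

SS-SS-SS-SS-SS-SS-SS-SS

Every step duplicates the string with '-' between the halves.
One more doubling of SS-SS-SS-SS gives the answer.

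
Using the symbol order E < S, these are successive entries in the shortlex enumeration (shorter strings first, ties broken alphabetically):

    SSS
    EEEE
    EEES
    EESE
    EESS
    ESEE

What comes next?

Find the rightmost character of ESEE below S, bump it to the next letter, and reset everything to its right to E.

ESES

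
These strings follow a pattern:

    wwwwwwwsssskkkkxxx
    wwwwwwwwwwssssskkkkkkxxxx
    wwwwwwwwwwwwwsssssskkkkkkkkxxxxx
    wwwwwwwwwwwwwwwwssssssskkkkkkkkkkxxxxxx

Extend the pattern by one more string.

Term n consists of 3n+1 w's, followed by n+2 s's, followed by 2n k's, followed by n+1 x's, where the shown terms are n = 2, 3, 4, 5.
For the next term, n = 6, so the run lengths are 19, 8, 12, 7.

wwwwwwwwwwwwwwwwwwwsssssssskkkkkkkkkkkkxxxxxxx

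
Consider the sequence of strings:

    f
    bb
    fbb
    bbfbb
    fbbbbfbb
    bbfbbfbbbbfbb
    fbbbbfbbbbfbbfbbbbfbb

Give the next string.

From term 3 onward, concatenate the second-to-last term with the last: f·bb = fbb, bb·fbb = bbfbb, …
Continuing: bbfbbfbbbbfbb · fbbbbfbbbbfbbfbbbbfbb gives term 8.

bbfbbfbbbbfbbfbbbbfbbbbfbbfbbbbfbb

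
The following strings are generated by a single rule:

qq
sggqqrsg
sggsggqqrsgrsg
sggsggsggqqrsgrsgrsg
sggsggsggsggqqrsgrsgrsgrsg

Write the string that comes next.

s(k+1) = sgg·s(k)·rsg, so each term gains sgg as a prefix and rsg as a suffix.
One more step from sggsggsggsggqqrsgrsgrsgrsg gives the answer.

sggsggsggsggsggqqrsgrsgrsgrsgrsg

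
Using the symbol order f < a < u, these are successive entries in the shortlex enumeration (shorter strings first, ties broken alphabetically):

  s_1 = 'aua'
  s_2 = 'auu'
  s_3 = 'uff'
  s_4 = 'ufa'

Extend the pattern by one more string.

Treat ufa as a base-3 numeral over the given alphabet and add one, carrying through any trailing u's.

ufu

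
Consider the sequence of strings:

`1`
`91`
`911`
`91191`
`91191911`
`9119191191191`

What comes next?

911919119119191191911

This is a Fibonacci-style word recurrence s(k) = s(k−1)·s(k−2): e.g. 91·1 = 911.
The next term joins 9119191191191 and 91191911.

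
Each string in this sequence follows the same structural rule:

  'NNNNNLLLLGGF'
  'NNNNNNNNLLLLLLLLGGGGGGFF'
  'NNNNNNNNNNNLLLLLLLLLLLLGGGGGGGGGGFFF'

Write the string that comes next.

NNNNNNNNNNNNNNLLLLLLLLLLLLLLLLGGGGGGGGGGGGGGFFFF

Term n consists of 3n+2 N's, followed by 4n L's, followed by 4n-2 G's, followed by n F's (n = 1, 2, …).
Setting n = 4 gives 14, 16, 14, 4 characters in each block.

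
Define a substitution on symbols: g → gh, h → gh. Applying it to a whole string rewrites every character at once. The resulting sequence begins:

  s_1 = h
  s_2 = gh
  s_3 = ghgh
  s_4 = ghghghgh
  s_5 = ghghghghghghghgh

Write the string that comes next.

φ(ghghghghghghghgh) expands symbol-by-symbol to gh gh gh gh gh gh gh gh gh gh gh gh gh gh gh gh; joining the 16 pieces gives the next term.

ghghghghghghghghghghghghghghghgh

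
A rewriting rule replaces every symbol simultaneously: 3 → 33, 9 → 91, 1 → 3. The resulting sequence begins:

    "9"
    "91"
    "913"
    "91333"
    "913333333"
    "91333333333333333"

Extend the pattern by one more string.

913333333333333333333333333333333

Applying the rule to each of the 17 symbols of 91333333333333333 gives the pieces 91 3 33 33 33 33 33 33 33 33 33 33 33 33 33 33 33, which concatenate to the answer.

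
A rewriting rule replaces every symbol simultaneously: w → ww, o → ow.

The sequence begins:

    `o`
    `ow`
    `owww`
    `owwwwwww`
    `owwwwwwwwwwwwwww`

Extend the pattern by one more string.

Rewriting the 16 symbols of owwwwwwwwwwwwwww one by one yields ow ww ww ww ww ww ww ww ww ww ww ww ww ww ww ww; concatenated:

owwwwwwwwwwwwwwwwwwwwwwwwwwwwwww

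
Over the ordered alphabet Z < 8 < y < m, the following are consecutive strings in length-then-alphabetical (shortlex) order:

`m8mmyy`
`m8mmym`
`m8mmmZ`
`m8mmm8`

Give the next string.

m8mmmy

Find the rightmost character of m8mmm8 below m, bump it to the next letter, and reset everything to its right to Z.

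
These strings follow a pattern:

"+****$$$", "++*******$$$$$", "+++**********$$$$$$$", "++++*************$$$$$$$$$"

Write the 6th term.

++++++*******************$$$$$$$$$$$$$

The n-th term is n +'s then 3n+1 *'s then 2n+1 $'s (n = 1, 2, …).
Setting n = 6 gives 6, 19, 13 characters in each block.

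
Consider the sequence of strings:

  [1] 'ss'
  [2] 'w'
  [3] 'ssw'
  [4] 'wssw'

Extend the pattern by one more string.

Each term (from the third on) is the two preceding terms concatenated in order: term 3 = ss·w = ssw.
Continuing: ssw · wssw gives term 5.

sswwssw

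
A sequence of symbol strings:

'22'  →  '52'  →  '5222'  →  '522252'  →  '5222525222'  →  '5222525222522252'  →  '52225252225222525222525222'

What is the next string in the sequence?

522252522252225252225252225222525222522252

Each term (from the third on) is the previous term followed by the one before it: term 3 = 52·22 = 5222.
So term 8 is 52225252225222525222525222·5222525222522252.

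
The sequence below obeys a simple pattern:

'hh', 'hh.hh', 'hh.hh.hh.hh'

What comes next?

Every step duplicates the string with '.' between the halves.
One more doubling of hh.hh.hh.hh gives the answer.

hh.hh.hh.hh.hh.hh.hh.hh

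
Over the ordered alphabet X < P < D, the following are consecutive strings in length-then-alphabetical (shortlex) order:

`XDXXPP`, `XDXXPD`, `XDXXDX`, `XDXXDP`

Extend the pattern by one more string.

XDXXDD

Find the rightmost character of XDXXDP below D, bump it to the next letter, and reset everything to its right to X.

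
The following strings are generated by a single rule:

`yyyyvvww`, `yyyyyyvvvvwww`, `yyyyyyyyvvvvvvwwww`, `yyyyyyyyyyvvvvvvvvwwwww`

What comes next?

Each string has the form y^{2n+2} v^{2n} w^{n+1} (n = 1, 2, …).
Setting n = 5 gives 12, 10, 6 characters in each block.

yyyyyyyyyyyyvvvvvvvvvvwwwwww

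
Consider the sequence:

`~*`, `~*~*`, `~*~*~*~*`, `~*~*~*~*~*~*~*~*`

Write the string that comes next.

~*~*~*~*~*~*~*~*~*~*~*~*~*~*~*~*

Each string is two copies of the previous one concatenated.
One more doubling of ~*~*~*~*~*~*~*~* gives the answer.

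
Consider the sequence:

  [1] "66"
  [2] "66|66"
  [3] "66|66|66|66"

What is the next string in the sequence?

66|66|66|66|66|66|66|66

Every step duplicates the string with '|' between the halves.
One more doubling of 66|66|66|66 gives the answer.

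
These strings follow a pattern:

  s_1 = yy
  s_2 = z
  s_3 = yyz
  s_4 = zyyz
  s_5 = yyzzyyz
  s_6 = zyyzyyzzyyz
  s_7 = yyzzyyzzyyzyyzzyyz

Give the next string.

Each term (from the third on) is the two preceding terms concatenated in order: term 3 = yy·z = yyz.
So term 8 is zyyzyyzzyyz·yyzzyyzzyyzyyzzyyz.

zyyzyyzzyyzyyzzyyzzyyzyyzzyyz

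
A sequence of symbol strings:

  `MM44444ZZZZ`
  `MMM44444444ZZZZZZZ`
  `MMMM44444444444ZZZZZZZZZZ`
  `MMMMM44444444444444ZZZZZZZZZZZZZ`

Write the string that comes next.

MMMMMM44444444444444444ZZZZZZZZZZZZZZZZ

Term n consists of n+1 M's, followed by 3n+2 4's, followed by 3n+1 Z's (n = 1, 2, …).
For the next term, n = 5, so the run lengths are 6, 17, 16.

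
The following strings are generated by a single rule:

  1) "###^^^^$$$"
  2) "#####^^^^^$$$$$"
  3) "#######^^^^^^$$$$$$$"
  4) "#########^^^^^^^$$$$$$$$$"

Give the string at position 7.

Each string has the form #^{2n-1} ^^{n+2} $^{2n-1}, where the shown terms are n = 2, 3, 4, 5.
Setting n = 8 gives 15, 10, 15 characters in each block.

###############^^^^^^^^^^$$$$$$$$$$$$$$$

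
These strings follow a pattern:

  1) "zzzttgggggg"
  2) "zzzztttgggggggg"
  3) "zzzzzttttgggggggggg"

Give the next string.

Reading off run lengths: z runs 3, 4, 5; t runs 2, 3, 4; g runs 6, 8, 10 — each is linear in n, where the shown terms are n = 3, 4, 5.
Setting n = 6 gives 6, 5, 12 characters in each block.

zzzzzztttttgggggggggggg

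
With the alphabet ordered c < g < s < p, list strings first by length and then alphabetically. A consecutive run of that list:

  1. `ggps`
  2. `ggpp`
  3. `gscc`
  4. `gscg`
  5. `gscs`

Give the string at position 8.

Advancing 3 positions from gscs through gscs → gscp → gsgc reaches term 8.

gsgg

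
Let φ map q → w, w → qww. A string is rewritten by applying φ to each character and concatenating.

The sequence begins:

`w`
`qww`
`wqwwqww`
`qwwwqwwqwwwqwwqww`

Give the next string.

wqwwqwwqwwwqwwqwwwqwwqwwqwwwqwwqwwwqwwqww

φ(qwwwqwwqwwwqwwqww) expands symbol-by-symbol to w qww qww qww w qww qww w qww qww qww w qww qww w qww qww; joining the 17 pieces gives the next term.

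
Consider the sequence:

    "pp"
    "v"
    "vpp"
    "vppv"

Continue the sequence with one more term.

vppvvpp

This is a Fibonacci-style word recurrence s(k) = s(k−1)·s(k−2): e.g. v·pp = vpp.
So term 5 is vppv·vpp.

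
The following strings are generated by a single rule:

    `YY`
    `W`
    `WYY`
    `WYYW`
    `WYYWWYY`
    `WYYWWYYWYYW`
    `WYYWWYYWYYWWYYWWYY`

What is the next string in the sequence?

Each term (from the third on) is the previous term followed by the one before it: term 3 = W·YY = WYY.
The next term joins WYYWWYYWYYWWYYWWYY and WYYWWYYWYYW.

WYYWWYYWYYWWYYWWYYWYYWWYYWYYW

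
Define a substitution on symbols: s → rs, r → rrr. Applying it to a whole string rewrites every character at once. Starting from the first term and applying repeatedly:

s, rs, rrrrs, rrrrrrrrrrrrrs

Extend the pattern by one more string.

rrrrrrrrrrrrrrrrrrrrrrrrrrrrrrrrrrrrrrrrs

φ(rrrrrrrrrrrrrs) expands symbol-by-symbol to rrr rrr rrr rrr rrr rrr rrr rrr rrr rrr rrr rrr rrr rs; joining the 14 pieces gives the next term.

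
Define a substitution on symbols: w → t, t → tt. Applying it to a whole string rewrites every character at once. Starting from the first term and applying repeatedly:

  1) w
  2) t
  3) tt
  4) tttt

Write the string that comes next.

tttttttt

Expanding tttt: t→tt, t→tt, t→tt, t→tt. Concatenated: tt tt tt tt.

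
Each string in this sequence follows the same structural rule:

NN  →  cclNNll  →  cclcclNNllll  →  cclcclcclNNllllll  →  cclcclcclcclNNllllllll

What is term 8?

Each term wraps the previous one in ccl on the left and ll on the right.
From cclcclcclcclNNllllllll, 3 further steps: cclcclcclcclNNllllllll → cclcclcclcclcclNNllllllllll → cclcclcclcclcclcclNNllllllllllll → (answer).

cclcclcclcclcclcclcclNNllllllllllllll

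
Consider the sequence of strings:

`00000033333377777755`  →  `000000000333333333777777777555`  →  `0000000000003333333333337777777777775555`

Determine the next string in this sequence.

00000000000000033333333333333377777777777777755555

Each string has the form 0^{3n} 3^{3n} 7^{3n} 5^{n}, where the shown terms are n = 2, 3, 4.
For the next term, n = 5, so the run lengths are 15, 15, 15, 5.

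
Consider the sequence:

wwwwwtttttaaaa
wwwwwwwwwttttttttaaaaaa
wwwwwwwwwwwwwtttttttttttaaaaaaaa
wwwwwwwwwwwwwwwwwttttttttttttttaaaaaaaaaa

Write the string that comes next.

wwwwwwwwwwwwwwwwwwwwwtttttttttttttttttaaaaaaaaaaaa

Each string has the form w^{4n+1} t^{3n+2} a^{2n+2} (n = 1, 2, …).
Setting n = 5 gives 21, 17, 12 characters in each block.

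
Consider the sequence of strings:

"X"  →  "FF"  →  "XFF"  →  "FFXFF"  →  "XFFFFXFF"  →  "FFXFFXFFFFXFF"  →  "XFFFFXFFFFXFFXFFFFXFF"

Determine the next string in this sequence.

From term 3 onward, concatenate the second-to-last term with the last: X·FF = XFF, FF·XFF = FFXFF, …
The next term joins FFXFFXFFFFXFF and XFFFFXFFFFXFFXFFFFXFF.

FFXFFXFFFFXFFXFFFFXFFFFXFFXFFFFXFF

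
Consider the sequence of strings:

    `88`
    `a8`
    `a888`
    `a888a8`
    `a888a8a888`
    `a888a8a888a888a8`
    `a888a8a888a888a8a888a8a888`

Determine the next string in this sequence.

Each term (from the third on) is the previous term followed by the one before it: term 3 = a8·88 = a888.
So term 8 is a888a8a888a888a8a888a8a888·a888a8a888a888a8.

a888a8a888a888a8a888a8a888a888a8a888a888a8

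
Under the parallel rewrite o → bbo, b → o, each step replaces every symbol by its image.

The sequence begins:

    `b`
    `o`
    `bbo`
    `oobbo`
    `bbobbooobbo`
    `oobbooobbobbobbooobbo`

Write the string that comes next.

bbobbooobbobbobbooobbooobbooobbobbobbooobbo

Replace each of the 21 characters of oobbooobbobbobbooobbo in place — bbo bbo o o bbo bbo bbo o o bbo o o bbo o o bbo bbo bbo o o bbo — and concatenate.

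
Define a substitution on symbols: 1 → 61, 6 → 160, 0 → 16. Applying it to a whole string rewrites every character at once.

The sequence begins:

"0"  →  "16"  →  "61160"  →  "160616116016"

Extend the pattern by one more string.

Expanding 160616116016: 1→61, 6→160, 0→16, 6→160, 1→61, 6→160, 1→61, 1→61, 6→160, 0→16, 1→61, 6→160. Concatenated: 61 160 16 160 61 160 61 61 160 16 61 160.

61160161606116061611601661160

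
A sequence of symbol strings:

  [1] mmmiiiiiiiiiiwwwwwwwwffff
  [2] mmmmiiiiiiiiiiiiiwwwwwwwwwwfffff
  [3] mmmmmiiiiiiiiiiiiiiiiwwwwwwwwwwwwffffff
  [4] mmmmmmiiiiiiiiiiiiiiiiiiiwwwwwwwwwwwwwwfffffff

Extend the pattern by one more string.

mmmmmmmiiiiiiiiiiiiiiiiiiiiiiwwwwwwwwwwwwwwwwffffffff

The n-th term is n m's then 3n+1 i's then 2n+2 w's then n+1 f's, where the shown terms are n = 3, 4, 5, 6.
At n = 7 the blocks have lengths 7, 22, 16, 8.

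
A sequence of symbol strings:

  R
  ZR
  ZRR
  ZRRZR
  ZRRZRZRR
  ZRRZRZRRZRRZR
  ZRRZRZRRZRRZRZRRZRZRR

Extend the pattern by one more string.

ZRRZRZRRZRRZRZRRZRZRRZRRZRZRRZRRZR

Each term (from the third on) is the previous term followed by the one before it: term 3 = ZR·R = ZRR.
Continuing: ZRRZRZRRZRRZRZRRZRZRR · ZRRZRZRRZRRZR gives term 8.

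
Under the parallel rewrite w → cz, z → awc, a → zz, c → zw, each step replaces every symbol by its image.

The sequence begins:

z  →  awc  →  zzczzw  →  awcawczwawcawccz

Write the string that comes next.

φ(awcawczwawcawccz) expands symbol-by-symbol to zz cz zw zz cz zw awc cz zz cz zw zz cz zw zw awc; joining the 16 pieces gives the next term.

zzczzwzzczzwawcczzzczzwzzczzwzwawc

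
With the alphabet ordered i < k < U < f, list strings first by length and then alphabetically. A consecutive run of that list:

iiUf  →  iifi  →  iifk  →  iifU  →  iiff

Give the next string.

ikii

The successor of iiff increments the rightmost position that isn't already f and resets every position after it to i.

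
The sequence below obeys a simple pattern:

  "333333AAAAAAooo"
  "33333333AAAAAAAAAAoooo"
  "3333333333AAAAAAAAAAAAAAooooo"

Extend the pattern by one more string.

Reading off run lengths: 3 runs 6, 8, 10; A runs 6, 10, 14; o runs 3, 4, 5 — each is linear in n, where the shown terms are n = 2, 3, 4.
At n = 5 the blocks have lengths 12, 18, 6.

333333333333AAAAAAAAAAAAAAAAAAoooooo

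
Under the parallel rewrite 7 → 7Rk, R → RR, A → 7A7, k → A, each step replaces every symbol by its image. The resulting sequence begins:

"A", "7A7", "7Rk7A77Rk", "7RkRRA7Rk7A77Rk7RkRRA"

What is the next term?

7RkRRARRRR7A77RkRRA7Rk7A77Rk7RkRRA7RkRRARRRR7A7

φ(7RkRRA7Rk7A77Rk7RkRRA) expands symbol-by-symbol to 7Rk RR A RR RR 7A7 7Rk RR A 7Rk 7A7 7Rk 7Rk RR A 7Rk RR A RR RR 7A7; joining the 21 pieces gives the next term.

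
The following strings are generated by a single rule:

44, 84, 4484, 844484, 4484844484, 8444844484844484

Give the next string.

This is a Fibonacci-style word recurrence s(k) = s(k−2)·s(k−1): e.g. 44·84 = 4484.
So term 7 is 4484844484·8444844484844484.

44848444848444844484844484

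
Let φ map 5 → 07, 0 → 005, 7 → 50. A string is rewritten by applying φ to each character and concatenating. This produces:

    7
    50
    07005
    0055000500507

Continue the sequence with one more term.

0050050707005005005070050050700550

Replace each of the 13 characters of 0055000500507 in place — 005 005 07 07 005 005 005 07 005 005 07 005 50 — and concatenate.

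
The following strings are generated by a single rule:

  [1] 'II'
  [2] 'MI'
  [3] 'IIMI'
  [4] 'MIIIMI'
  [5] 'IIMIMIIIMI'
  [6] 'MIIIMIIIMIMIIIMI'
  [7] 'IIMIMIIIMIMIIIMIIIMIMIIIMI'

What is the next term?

MIIIMIIIMIMIIIMIIIMIMIIIMIMIIIMIIIMIMIIIMI

Each term (from the third on) is the two preceding terms concatenated in order: term 3 = II·MI = IIMI.
The next term joins MIIIMIIIMIMIIIMI and IIMIMIIIMIMIIIMIIIMIMIIIMI.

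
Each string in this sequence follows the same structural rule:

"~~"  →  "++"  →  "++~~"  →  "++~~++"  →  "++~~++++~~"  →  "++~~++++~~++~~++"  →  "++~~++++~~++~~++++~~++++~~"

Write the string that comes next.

This is a Fibonacci-style word recurrence s(k) = s(k−1)·s(k−2): e.g. ++·~~ = ++~~.
So term 8 is ++~~++++~~++~~++++~~++++~~·++~~++++~~++~~++.

++~~++++~~++~~++++~~++++~~++~~++++~~++~~++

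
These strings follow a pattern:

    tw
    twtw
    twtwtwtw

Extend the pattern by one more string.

s(k+1) = s(k)·s(k) — each term doubles the last.
Doubling twtwtwtw:

twtwtwtwtwtwtwtw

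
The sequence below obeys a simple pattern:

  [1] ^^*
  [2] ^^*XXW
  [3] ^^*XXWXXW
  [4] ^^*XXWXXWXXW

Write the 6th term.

Each term is the previous one with XXW appended.
From ^^*XXWXXWXXW, 2 further steps: ^^*XXWXXWXXW → ^^*XXWXXWXXWXXW → (answer).

^^*XXWXXWXXWXXWXXW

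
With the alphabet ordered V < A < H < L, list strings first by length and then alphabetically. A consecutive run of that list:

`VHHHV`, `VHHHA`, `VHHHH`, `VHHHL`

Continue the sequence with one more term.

Find the rightmost character of VHHHL below L, bump it to the next letter, and reset everything to its right to V.

VHHLV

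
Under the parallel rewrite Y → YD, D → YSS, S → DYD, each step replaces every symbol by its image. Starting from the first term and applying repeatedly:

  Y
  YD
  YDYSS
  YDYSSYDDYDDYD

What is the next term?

Applying the rule to each of the 13 symbols of YDYSSYDDYDDYD gives the pieces YD YSS YD DYD DYD YD YSS YSS YD YSS YSS YD YSS, which concatenate to the answer.

YDYSSYDDYDDYDYDYSSYSSYDYSSYSSYDYSS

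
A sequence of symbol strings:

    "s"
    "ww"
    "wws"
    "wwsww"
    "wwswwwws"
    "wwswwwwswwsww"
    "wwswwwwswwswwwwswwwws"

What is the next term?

Each term (from the third on) is the previous term followed by the one before it: term 3 = ww·s = wws.
So term 8 is wwswwwwswwswwwwswwwws·wwswwwwswwsww.

wwswwwwswwswwwwswwwwswwswwwwswwsww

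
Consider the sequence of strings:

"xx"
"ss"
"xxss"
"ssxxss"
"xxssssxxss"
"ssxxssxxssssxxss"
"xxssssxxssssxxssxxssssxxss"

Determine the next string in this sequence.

ssxxssxxssssxxssxxssssxxssssxxssxxssssxxss

Each term (from the third on) is the two preceding terms concatenated in order: term 3 = xx·ss = xxss.
Continuing: ssxxssxxssssxxss · xxssssxxssssxxssxxssssxxss gives term 8.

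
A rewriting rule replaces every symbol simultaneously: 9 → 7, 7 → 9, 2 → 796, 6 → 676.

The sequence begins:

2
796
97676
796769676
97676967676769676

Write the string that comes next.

Rewriting the 17 symbols of 97676967676769676 one by one yields 7 9 676 9 676 7 676 9 676 9 676 9 676 7 676 9 676; concatenated:

796769676767696769676967676769676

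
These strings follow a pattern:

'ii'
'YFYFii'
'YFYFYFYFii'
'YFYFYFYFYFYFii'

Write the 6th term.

The strings grow by a fixed prefix YFYF each time.
From YFYFYFYFYFYFii, 2 further steps: YFYFYFYFYFYFii → YFYFYFYFYFYFYFYFii → (answer).

YFYFYFYFYFYFYFYFYFYFii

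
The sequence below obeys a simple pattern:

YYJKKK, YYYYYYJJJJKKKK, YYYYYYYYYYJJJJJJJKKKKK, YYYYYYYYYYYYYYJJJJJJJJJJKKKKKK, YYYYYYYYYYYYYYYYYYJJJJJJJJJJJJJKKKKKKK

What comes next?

Term n consists of 4n-2 Y's, followed by 3n-2 J's, followed by n+2 K's (n = 1, 2, …).
At n = 6 the blocks have lengths 22, 16, 8.

YYYYYYYYYYYYYYYYYYYYYYJJJJJJJJJJJJJJJJKKKKKKKK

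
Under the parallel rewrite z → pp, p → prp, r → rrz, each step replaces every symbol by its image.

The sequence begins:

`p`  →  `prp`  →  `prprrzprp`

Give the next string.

prprrzprprrzrrzppprprrzprp

Expanding prprrzprp: p→prp, r→rrz, p→prp, r→rrz, r→rrz, z→pp, p→prp, r→rrz, p→prp. Concatenated: prp rrz prp rrz rrz pp prp rrz prp.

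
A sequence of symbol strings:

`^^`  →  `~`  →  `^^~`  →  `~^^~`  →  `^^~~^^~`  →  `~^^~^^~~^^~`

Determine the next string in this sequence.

^^~~^^~~^^~^^~~^^~

This is a Fibonacci-style word recurrence s(k) = s(k−2)·s(k−1): e.g. ^^·~ = ^^~.
Continuing: ^^~~^^~ · ~^^~^^~~^^~ gives term 7.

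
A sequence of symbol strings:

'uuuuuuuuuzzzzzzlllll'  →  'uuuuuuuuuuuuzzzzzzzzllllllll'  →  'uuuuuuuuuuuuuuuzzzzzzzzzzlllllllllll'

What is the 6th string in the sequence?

The n-th term is 3n+3 u's then 2n+2 z's then 3n-1 l's, where the shown terms are n = 2, 3, 4.
For term 6, n = 7, so the run lengths are 24, 16, 20.

uuuuuuuuuuuuuuuuuuuuuuuuzzzzzzzzzzzzzzzzllllllllllllllllllll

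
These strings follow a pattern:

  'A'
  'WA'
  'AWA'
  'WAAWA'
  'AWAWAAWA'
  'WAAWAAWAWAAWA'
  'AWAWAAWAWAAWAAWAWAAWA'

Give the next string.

WAAWAAWAWAAWAAWAWAAWAWAAWAAWAWAAWA

This is a Fibonacci-style word recurrence s(k) = s(k−2)·s(k−1): e.g. A·WA = AWA.
So term 8 is WAAWAAWAWAAWA·AWAWAAWAWAAWAAWAWAAWA.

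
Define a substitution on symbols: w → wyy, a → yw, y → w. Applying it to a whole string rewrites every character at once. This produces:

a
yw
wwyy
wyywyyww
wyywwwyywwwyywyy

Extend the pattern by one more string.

wyywwwyywyywyywwwyywyywyywwwyyww

Replace each of the 16 characters of wyywwwyywwwyywyy in place — wyy w w wyy wyy wyy w w wyy wyy wyy w w wyy w w — and concatenate.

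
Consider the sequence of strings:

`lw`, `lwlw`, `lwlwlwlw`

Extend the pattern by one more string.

Every step duplicates the string.
Doubling lwlwlwlw:

lwlwlwlwlwlwlwlw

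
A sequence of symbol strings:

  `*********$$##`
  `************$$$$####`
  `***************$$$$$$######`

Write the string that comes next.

******************$$$$$$$$########

Each string has the form *^{3n+3} $^{2n-2} #^{2n-2}, where the shown terms are n = 2, 3, 4.
At n = 5 the blocks have lengths 18, 8, 8.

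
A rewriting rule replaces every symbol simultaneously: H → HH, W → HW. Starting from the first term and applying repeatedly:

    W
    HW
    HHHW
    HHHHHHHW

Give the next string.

HHHHHHHHHHHHHHHW

Rewriting each symbol of HHHHHHHW: H→HH, H→HH, H→HH, H→HH, H→HH, H→HH, H→HH, W→HW, which concatenates to HH HH HH HH HH HH HH HW.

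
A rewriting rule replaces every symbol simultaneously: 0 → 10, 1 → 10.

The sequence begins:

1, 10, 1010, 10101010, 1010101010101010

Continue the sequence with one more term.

Applying the rule to each of the 16 symbols of 1010101010101010 gives the pieces 10 10 10 10 10 10 10 10 10 10 10 10 10 10 10 10, which concatenate to the answer.

10101010101010101010101010101010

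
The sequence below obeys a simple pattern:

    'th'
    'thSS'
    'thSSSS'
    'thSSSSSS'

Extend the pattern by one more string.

thSSSSSSSS

The strings grow by a fixed suffix SS each time.
So the next term is thSSSSSS·SS.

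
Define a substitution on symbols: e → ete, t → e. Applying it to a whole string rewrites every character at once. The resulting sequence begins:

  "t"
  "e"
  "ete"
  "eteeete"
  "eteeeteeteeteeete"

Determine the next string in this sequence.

Replace each of the 17 characters of eteeeteeteeteeete in place — ete e ete ete ete e ete ete e ete ete e ete ete ete e ete — and concatenate.

eteeeteeteeteeeteeteeeteeteeeteeteeteeete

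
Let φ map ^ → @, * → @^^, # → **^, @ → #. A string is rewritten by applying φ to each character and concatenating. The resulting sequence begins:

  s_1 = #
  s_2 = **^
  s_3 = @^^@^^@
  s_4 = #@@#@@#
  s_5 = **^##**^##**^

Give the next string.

φ(**^##**^##**^) expands symbol-by-symbol to @^^ @^^ @ **^ **^ @^^ @^^ @ **^ **^ @^^ @^^ @; joining the 13 pieces gives the next term.

@^^@^^@**^**^@^^@^^@**^**^@^^@^^@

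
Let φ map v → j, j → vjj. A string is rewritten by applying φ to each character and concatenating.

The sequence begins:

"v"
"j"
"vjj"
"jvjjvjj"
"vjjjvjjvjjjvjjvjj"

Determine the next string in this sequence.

jvjjvjjvjjjvjjvjjjvjjvjjvjjjvjjvjjjvjjvjj

Replace each of the 17 characters of vjjjvjjvjjjvjjvjj in place — j vjj vjj vjj j vjj vjj j vjj vjj vjj j vjj vjj j vjj vjj — and concatenate.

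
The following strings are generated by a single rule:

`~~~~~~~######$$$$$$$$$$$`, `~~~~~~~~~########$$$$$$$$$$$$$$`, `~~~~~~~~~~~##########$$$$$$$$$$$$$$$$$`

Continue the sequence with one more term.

Term n consists of 2n+1 ~'s, followed by 2n #'s, followed by 3n+2 $'s, where the shown terms are n = 3, 4, 5.
Setting n = 6 gives 13, 12, 20 characters in each block.

~~~~~~~~~~~~~############$$$$$$$$$$$$$$$$$$$$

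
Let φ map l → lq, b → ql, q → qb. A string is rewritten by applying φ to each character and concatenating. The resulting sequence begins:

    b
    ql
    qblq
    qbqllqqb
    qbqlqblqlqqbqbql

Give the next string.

Replace each of the 16 characters of qbqlqblqlqqbqbql in place — qb ql qb lq qb ql lq qb lq qb qb ql qb ql qb lq — and concatenate.

qbqlqblqqbqllqqblqqbqbqlqbqlqblq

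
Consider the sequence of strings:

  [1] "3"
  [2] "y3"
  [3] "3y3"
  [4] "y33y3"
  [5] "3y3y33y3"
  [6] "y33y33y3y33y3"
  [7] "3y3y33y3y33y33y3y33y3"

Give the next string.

From term 3 onward, concatenate the second-to-last term with the last: 3·y3 = 3y3, y3·3y3 = y33y3, …
Continuing: y33y33y3y33y3 · 3y3y33y3y33y33y3y33y3 gives term 8.

y33y33y3y33y33y3y33y3y33y33y3y33y3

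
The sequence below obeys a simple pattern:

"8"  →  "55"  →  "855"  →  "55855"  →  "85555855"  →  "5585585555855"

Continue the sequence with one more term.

Each term (from the third on) is the two preceding terms concatenated in order: term 3 = 8·55 = 855.
The next term joins 85555855 and 5585585555855.

855558555585585555855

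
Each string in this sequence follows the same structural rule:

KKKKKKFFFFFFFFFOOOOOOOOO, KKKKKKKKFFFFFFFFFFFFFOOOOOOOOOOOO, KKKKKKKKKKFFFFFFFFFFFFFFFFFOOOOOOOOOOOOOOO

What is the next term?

KKKKKKKKKKKKFFFFFFFFFFFFFFFFFFFFFOOOOOOOOOOOOOOOOOO

Term n consists of 2n+2 K's, followed by 4n+1 F's, followed by 3n+3 O's, where the shown terms are n = 2, 3, 4.
Setting n = 5 gives 12, 21, 18 characters in each block.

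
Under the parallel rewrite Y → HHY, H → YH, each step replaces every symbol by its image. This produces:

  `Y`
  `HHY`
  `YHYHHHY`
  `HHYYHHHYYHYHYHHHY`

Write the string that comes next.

Rewriting the 17 symbols of HHYYHHHYYHYHYHHHY one by one yields YH YH HHY HHY YH YH YH HHY HHY YH HHY YH HHY YH YH YH HHY; concatenated:

YHYHHHYHHYYHYHYHHHYHHYYHHHYYHHHYYHYHYHHHY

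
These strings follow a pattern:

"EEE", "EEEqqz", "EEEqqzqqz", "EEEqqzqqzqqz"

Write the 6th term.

Every step adds qqz to the end: s(k+1) = s(k)·qqz.
From EEEqqzqqzqqz, 2 further steps: EEEqqzqqzqqz → EEEqqzqqzqqzqqz → (answer).

EEEqqzqqzqqzqqzqqz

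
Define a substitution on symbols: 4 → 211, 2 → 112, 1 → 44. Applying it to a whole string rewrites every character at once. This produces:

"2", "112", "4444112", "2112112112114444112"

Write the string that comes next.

Rewriting the 19 symbols of 2112112112114444112 one by one yields 112 44 44 112 44 44 112 44 44 112 44 44 211 211 211 211 44 44 112; concatenated:

11244441124444112444411244442112112112114444112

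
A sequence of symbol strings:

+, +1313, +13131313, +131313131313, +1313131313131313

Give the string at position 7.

+131313131313131313131313

Each term is the previous one with 1313 appended.
From +1313131313131313, 2 further steps: +1313131313131313 → +13131313131313131313 → (answer).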